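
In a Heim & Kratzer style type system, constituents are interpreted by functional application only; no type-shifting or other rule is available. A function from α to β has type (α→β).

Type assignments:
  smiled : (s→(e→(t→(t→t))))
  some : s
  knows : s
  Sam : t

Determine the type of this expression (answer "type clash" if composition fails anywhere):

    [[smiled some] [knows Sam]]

[smiled some]: functor smiled : (s→(e→(t→(t→t)))), argument some : s; result (e→(t→(t→t))).
[knows Sam]: s with t — neither is a function whose domain matches the other; composition fails here.

type clash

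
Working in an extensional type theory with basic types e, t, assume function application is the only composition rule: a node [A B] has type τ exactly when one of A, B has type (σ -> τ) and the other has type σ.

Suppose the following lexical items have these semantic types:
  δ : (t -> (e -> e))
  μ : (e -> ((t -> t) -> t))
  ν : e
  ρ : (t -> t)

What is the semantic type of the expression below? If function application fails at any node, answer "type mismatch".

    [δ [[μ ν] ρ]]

(e -> e)

[μ ν]: (e -> ((t -> t) -> t)) applied to e yields ((t -> t) -> t).
[[μ ν] ρ]: ((t -> t) -> t) applied to (t -> t) yields t.
[δ [[μ ν] ρ]]: (t -> (e -> e)) applied to t yields (e -> e).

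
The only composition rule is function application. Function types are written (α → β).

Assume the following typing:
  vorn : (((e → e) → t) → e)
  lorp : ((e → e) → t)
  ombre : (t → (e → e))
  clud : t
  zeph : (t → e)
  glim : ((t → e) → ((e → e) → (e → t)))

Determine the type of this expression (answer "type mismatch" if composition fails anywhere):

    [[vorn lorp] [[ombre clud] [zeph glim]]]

t

[vorn lorp]: (((e → e) → t) → e) applied to ((e → e) → t) yields e.
[ombre clud]: (t → (e → e)) applied to t yields (e → e).
[zeph glim]: ((t → e) → ((e → e) → (e → t))) applied to (t → e) yields ((e → e) → (e → t)).
[[ombre clud] [zeph glim]]: ((e → e) → (e → t)) applied to (e → e) yields (e → t).
[[vorn lorp] [[ombre clud] [zeph glim]]]: (e → t) applied to e yields t.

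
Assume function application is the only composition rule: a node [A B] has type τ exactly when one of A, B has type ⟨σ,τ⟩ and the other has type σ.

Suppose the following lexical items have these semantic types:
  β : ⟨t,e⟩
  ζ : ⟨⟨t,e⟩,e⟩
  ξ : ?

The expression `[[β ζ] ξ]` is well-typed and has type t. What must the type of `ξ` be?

⟨e,t⟩

[[β ζ] ξ] is required to be t. [β ζ] : e cannot yield t as functor, so ξ : ⟨e,t⟩.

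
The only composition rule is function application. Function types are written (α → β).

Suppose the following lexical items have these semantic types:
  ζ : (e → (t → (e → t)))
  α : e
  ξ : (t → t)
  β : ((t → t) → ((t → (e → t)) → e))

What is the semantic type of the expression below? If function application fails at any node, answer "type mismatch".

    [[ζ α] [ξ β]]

e

[ζ α]: ζ is (e → (t → (e → t))), α is e; result (t → (e → t)).
[ξ β]: β is ((t → t) → ((t → (e → t)) → e)), ξ is (t → t); result ((t → (e → t)) → e).
[[ζ α] [ξ β]]: [ξ β] is ((t → (e → t)) → e), [ζ α] is (t → (e → t)); result e.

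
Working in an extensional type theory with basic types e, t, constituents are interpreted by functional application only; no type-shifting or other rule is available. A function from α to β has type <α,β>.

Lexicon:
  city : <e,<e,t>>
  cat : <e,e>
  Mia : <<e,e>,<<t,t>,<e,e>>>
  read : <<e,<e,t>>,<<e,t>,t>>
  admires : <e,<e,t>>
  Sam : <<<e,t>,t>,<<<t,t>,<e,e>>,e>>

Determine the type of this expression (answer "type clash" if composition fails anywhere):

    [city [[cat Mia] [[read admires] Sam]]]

[cat Mia]: functor Mia : <<e,e>,<<t,t>,<e,e>>>, argument cat : <e,e>; result <<t,t>,<e,e>>.
[read admires]: functor read : <<e,<e,t>>,<<e,t>,t>>, argument admires : <e,<e,t>>; result <<e,t>,t>.
[[read admires] Sam]: functor Sam : <<<e,t>,t>,<<<t,t>,<e,e>>,e>>, argument [read admires] : <<e,t>,t>; result <<<t,t>,<e,e>>,e>.
[[cat Mia] [[read admires] Sam]]: functor [[read admires] Sam] : <<<t,t>,<e,e>>,e>, argument [cat Mia] : <<t,t>,<e,e>>; result e.
[city [[cat Mia] [[read admires] Sam]]]: functor city : <e,<e,t>>, argument [[cat Mia] [[read admires] Sam]] : e; result <e,t>.

<e,t>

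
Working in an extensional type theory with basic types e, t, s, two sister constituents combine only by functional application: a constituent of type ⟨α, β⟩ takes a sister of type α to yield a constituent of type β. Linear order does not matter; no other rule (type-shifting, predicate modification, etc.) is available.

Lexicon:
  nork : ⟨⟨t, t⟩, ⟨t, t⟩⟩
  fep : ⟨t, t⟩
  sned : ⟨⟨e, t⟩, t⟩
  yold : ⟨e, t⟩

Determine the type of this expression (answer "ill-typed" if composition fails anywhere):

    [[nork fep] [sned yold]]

[nork fep]: ⟨⟨t, t⟩, ⟨t, t⟩⟩ applied to ⟨t, t⟩ yields ⟨t, t⟩.
[sned yold]: ⟨⟨e, t⟩, t⟩ applied to ⟨e, t⟩ yields t.
[[nork fep] [sned yold]]: ⟨t, t⟩ applied to t yields t.

t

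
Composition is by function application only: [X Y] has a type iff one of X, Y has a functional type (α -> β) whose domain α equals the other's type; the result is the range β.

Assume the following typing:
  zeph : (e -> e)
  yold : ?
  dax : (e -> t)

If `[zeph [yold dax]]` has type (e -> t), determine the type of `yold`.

At [zeph [yold dax]] (required: (e -> t)): zeph is (e -> e), which is not a function with range (e -> t); hence [yold dax] is the functor — type ((e -> e) -> (e -> t)).
At [yold dax] (required: ((e -> e) -> (e -> t))): dax is (e -> t), which is not a function with range ((e -> e) -> (e -> t)); hence yold is the functor — type ((e -> t) -> ((e -> e) -> (e -> t))).

((e -> t) -> ((e -> e) -> (e -> t)))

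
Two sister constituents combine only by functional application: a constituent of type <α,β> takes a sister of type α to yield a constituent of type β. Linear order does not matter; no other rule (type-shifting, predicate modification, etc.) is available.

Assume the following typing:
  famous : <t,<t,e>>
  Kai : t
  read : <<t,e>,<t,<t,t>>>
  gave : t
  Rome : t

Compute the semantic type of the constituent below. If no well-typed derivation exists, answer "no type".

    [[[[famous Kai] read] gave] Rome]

t

At [famous Kai], famous : <t,<t,e>> takes Kai : t, giving <t,e>.
At [[famous Kai] read], read : <<t,e>,<t,<t,t>>> takes [famous Kai] : <t,e>, giving <t,<t,t>>.
At [[[famous Kai] read] gave], [[famous Kai] read] : <t,<t,t>> takes gave : t, giving <t,t>.
At [[[[famous Kai] read] gave] Rome], [[[famous Kai] read] gave] : <t,t> takes Rome : t, giving t.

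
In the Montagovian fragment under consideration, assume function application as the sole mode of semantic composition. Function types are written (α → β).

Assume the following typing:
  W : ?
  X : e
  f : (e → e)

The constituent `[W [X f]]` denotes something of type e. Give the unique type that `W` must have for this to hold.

(e → e)

[W [X f]] must have type e. The sister [X f] has type e; that is not a function onto e, so W must be the functor, of type (e → e).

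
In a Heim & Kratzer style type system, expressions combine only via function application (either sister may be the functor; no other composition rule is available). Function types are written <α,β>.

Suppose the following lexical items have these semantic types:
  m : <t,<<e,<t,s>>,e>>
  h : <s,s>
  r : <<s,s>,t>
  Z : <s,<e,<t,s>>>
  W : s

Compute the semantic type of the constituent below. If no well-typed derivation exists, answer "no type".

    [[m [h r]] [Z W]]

e

[h r]: <<s,s>,t> applied to <s,s> yields t.
[m [h r]]: <t,<<e,<t,s>>,e>> applied to t yields <<e,<t,s>>,e>.
[Z W]: <s,<e,<t,s>>> applied to s yields <e,<t,s>>.
[[m [h r]] [Z W]]: <<e,<t,s>>,e> applied to <e,<t,s>> yields e.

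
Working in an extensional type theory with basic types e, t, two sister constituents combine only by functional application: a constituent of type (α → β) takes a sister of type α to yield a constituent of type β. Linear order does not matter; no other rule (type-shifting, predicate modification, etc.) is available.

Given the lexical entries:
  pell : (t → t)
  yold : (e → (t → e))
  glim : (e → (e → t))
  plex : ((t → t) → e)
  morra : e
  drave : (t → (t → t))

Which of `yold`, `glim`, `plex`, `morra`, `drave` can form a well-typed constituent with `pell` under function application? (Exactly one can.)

plex

yold : (e → (t → e)) — pell needs t; yold needs e; neither fits.
glim : (e → (e → t)) — pell needs t; glim needs e; neither fits.
plex — combines: plex : ((t → t) → e) takes pell : (t → t) as argument, giving e.
morra : e — pell needs t; morra needs nothing (atomic); neither fits.
drave : (t → (t → t)) — pell needs t; drave needs t; neither fits.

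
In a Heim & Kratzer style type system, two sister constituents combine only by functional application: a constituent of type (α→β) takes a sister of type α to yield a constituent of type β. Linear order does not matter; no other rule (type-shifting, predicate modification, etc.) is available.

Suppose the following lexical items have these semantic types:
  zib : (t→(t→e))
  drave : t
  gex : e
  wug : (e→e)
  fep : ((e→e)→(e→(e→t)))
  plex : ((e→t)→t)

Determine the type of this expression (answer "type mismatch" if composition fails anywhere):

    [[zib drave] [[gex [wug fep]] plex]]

[zib drave] — zib of type (t→(t→e)) combines with drave of type t: type (t→e).
[wug fep] — fep of type ((e→e)→(e→(e→t))) combines with wug of type (e→e): type (e→(e→t)).
[gex [wug fep]] — [wug fep] of type (e→(e→t)) combines with gex of type e: type (e→t).
[[gex [wug fep]] plex] — plex of type ((e→t)→t) combines with [gex [wug fep]] of type (e→t): type t.
[[zib drave] [[gex [wug fep]] plex]] — [zib drave] of type (t→e) combines with [[gex [wug fep]] plex] of type t: type e.

e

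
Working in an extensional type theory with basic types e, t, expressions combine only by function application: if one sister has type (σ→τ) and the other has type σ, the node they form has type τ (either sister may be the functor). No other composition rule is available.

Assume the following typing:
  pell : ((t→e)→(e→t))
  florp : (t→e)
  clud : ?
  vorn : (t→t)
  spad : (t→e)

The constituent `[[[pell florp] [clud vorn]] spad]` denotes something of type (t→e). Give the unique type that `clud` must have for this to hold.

((t→t)→((e→t)→((t→e)→(t→e))))

[[[pell florp] [clud vorn]] spad] is required to be (t→e). spad : (t→e) cannot yield (t→e) as functor, so [[pell florp] [clud vorn]] : ((t→e)→(t→e)).
[[pell florp] [clud vorn]] is required to be ((t→e)→(t→e)). [pell florp] : (e→t) cannot yield ((t→e)→(t→e)) as functor, so [clud vorn] : ((e→t)→((t→e)→(t→e))).
[clud vorn] is required to be ((e→t)→((t→e)→(t→e))). vorn : (t→t) cannot yield ((e→t)→((t→e)→(t→e))) as functor, so clud : ((t→t)→((e→t)→((t→e)→(t→e)))).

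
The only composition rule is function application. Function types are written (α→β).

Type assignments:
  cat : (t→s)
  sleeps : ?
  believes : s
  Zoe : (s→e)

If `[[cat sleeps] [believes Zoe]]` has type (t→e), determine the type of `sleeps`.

((t→s)→(e→(t→e)))

At [[cat sleeps] [believes Zoe]] (required: (t→e)): [believes Zoe] is e, which is not a function with range (t→e); hence [cat sleeps] is the functor — type (e→(t→e)).
At [cat sleeps] (required: (e→(t→e))): cat is (t→s), which is not a function with range (e→(t→e)); hence sleeps is the functor — type ((t→s)→(e→(t→e))).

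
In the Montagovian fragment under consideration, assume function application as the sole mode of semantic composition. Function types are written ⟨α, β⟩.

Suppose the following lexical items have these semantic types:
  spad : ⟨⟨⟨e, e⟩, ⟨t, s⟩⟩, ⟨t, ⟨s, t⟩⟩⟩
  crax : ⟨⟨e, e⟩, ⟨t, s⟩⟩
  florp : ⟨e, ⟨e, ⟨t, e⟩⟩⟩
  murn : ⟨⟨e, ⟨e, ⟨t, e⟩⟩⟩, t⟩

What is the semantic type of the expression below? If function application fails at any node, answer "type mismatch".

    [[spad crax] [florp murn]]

⟨s, t⟩

[spad crax]: ⟨⟨⟨e, e⟩, ⟨t, s⟩⟩, ⟨t, ⟨s, t⟩⟩⟩ applied to ⟨⟨e, e⟩, ⟨t, s⟩⟩ yields ⟨t, ⟨s, t⟩⟩.
[florp murn]: ⟨⟨e, ⟨e, ⟨t, e⟩⟩⟩, t⟩ applied to ⟨e, ⟨e, ⟨t, e⟩⟩⟩ yields t.
[[spad crax] [florp murn]]: ⟨t, ⟨s, t⟩⟩ applied to t yields ⟨s, t⟩.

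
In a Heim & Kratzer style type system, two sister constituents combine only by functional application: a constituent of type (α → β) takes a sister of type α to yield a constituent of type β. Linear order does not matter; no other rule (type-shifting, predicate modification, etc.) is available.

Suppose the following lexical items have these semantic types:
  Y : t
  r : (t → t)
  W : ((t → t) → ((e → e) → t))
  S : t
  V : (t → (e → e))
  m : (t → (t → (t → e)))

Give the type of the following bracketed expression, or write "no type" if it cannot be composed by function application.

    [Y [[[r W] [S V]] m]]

[r W]: W is ((t → t) → ((e → e) → t)), r is (t → t); result ((e → e) → t).
[S V]: V is (t → (e → e)), S is t; result (e → e).
[[r W] [S V]]: [r W] is ((e → e) → t), [S V] is (e → e); result t.
[[[r W] [S V]] m]: m is (t → (t → (t → e))), [[r W] [S V]] is t; result (t → (t → e)).
[Y [[[r W] [S V]] m]]: [[[r W] [S V]] m] is (t → (t → e)), Y is t; result (t → e).

(t → e)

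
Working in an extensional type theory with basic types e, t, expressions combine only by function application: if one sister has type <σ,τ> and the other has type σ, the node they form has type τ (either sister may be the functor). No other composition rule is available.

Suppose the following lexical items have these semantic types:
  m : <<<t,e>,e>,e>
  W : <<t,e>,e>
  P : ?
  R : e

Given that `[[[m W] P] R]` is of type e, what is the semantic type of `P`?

[[[m W] P] R] must have type e. The sister R has type e; that is not a function onto e, so [[m W] P] must be the functor, of type <e,e>.
[[m W] P] must have type <e,e>. The sister [m W] has type e; that is not a function onto <e,e>, so P must be the functor, of type <e,<e,e>>.

<e,<e,e>>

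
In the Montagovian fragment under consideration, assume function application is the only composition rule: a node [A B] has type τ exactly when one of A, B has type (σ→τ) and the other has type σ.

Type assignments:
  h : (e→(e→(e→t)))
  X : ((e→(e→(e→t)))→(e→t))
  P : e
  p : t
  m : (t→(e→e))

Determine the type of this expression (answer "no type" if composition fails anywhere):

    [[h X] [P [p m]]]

[h X]: X is ((e→(e→(e→t)))→(e→t)), h is (e→(e→(e→t))); result (e→t).
[p m]: m is (t→(e→e)), p is t; result (e→e).
[P [p m]]: [p m] is (e→e), P is e; result e.
[[h X] [P [p m]]]: [h X] is (e→t), [P [p m]] is e; result t.

t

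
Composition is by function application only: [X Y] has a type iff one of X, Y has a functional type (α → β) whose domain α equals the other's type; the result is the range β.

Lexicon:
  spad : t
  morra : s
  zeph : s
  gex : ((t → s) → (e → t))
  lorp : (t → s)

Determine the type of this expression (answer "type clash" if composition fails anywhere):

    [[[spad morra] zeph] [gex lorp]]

type clash

[spad morra]: t and s cannot combine by function application — type clash.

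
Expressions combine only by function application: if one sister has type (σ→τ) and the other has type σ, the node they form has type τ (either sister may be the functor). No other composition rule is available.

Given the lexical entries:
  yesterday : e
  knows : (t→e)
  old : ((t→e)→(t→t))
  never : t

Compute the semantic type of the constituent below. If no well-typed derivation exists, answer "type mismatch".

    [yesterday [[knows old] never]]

[knows old] — old of type ((t→e)→(t→t)) combines with knows of type (t→e): type (t→t).
[[knows old] never] — [knows old] of type (t→t) combines with never of type t: type t.
At [yesterday [[knows old] never]]: neither e nor t can take the other as argument; the node is ill-typed.

type mismatch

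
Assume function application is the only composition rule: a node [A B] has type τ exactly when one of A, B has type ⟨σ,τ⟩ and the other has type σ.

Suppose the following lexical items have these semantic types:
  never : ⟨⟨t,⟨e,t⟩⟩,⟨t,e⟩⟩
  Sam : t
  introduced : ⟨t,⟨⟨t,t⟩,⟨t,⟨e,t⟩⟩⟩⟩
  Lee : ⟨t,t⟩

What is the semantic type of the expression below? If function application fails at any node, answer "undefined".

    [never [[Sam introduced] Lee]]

[Sam introduced]: functor introduced : ⟨t,⟨⟨t,t⟩,⟨t,⟨e,t⟩⟩⟩⟩, argument Sam : t; result ⟨⟨t,t⟩,⟨t,⟨e,t⟩⟩⟩.
[[Sam introduced] Lee]: functor [Sam introduced] : ⟨⟨t,t⟩,⟨t,⟨e,t⟩⟩⟩, argument Lee : ⟨t,t⟩; result ⟨t,⟨e,t⟩⟩.
[never [[Sam introduced] Lee]]: functor never : ⟨⟨t,⟨e,t⟩⟩,⟨t,e⟩⟩, argument [[Sam introduced] Lee] : ⟨t,⟨e,t⟩⟩; result ⟨t,e⟩.

⟨t,e⟩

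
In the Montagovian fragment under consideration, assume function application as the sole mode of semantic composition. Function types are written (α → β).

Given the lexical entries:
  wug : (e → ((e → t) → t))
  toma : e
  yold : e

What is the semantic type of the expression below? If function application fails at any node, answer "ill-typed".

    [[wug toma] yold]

[wug toma]: wug is (e → ((e → t) → t)), toma is e; result ((e → t) → t).
[[wug toma] yold]: ((e → t) → t) with e — neither is a function whose domain matches the other; composition fails here.

ill-typed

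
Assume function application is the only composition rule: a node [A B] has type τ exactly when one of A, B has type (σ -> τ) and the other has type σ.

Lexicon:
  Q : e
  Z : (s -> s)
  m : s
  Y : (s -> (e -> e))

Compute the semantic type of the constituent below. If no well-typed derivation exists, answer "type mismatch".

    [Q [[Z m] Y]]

e

[Z m]: (s -> s) applied to s yields s.
[[Z m] Y]: (s -> (e -> e)) applied to s yields (e -> e).
[Q [[Z m] Y]]: (e -> e) applied to e yields e.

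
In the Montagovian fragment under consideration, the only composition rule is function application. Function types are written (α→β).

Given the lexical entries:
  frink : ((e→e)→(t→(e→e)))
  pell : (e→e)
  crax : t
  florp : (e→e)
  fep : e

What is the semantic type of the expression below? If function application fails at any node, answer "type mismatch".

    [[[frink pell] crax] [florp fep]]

e

At [frink pell], frink : ((e→e)→(t→(e→e))) takes pell : (e→e), giving (t→(e→e)).
At [[frink pell] crax], [frink pell] : (t→(e→e)) takes crax : t, giving (e→e).
At [florp fep], florp : (e→e) takes fep : e, giving e.
At [[[frink pell] crax] [florp fep]], [[frink pell] crax] : (e→e) takes [florp fep] : e, giving e.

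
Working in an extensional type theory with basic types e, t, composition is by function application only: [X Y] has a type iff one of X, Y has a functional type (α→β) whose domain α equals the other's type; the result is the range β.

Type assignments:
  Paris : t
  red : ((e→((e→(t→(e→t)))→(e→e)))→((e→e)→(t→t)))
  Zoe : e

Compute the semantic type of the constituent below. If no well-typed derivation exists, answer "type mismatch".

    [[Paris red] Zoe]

[Paris red]: t with ((e→((e→(t→(e→t)))→(e→e)))→((e→e)→(t→t))) — neither is a function whose domain matches the other; composition fails here.

type mismatch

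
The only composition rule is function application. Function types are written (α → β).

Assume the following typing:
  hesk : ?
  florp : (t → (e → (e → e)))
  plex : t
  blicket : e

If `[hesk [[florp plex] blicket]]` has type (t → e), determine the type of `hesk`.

At [hesk [[florp plex] blicket]] (required: (t → e)): [[florp plex] blicket] is (e → e), which is not a function with range (t → e); hence hesk is the functor — type ((e → e) → (t → e)).

((e → e) → (t → e))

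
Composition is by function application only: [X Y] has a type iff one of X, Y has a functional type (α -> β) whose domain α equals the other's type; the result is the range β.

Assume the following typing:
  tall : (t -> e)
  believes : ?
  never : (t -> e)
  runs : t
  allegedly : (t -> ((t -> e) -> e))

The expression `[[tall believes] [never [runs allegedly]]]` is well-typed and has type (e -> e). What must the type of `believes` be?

[[tall believes] [never [runs allegedly]]] must have type (e -> e). The sister [never [runs allegedly]] has type e; that is not a function onto (e -> e), so [tall believes] must be the functor, of type (e -> (e -> e)).
[tall believes] must have type (e -> (e -> e)). The sister tall has type (t -> e); that is not a function onto (e -> (e -> e)), so believes must be the functor, of type ((t -> e) -> (e -> (e -> e))).

((t -> e) -> (e -> (e -> e)))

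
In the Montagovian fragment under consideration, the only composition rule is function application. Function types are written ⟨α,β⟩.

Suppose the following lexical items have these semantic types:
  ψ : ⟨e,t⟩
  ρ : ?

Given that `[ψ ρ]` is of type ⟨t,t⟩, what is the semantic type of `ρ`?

⟨⟨e,t⟩,⟨t,t⟩⟩

At [ψ ρ] (required: ⟨t,t⟩): ψ is ⟨e,t⟩, which is not a function with range ⟨t,t⟩; hence ρ is the functor — type ⟨⟨e,t⟩,⟨t,t⟩⟩.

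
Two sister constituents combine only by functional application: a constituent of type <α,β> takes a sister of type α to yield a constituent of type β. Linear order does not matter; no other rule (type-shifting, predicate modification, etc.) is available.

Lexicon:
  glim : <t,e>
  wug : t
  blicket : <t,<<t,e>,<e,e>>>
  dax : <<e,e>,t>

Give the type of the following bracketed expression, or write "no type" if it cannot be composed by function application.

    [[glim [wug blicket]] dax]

At [wug blicket], blicket : <t,<<t,e>,<e,e>>> takes wug : t, giving <<t,e>,<e,e>>.
At [glim [wug blicket]], [wug blicket] : <<t,e>,<e,e>> takes glim : <t,e>, giving <e,e>.
At [[glim [wug blicket]] dax], dax : <<e,e>,t> takes [glim [wug blicket]] : <e,e>, giving t.

t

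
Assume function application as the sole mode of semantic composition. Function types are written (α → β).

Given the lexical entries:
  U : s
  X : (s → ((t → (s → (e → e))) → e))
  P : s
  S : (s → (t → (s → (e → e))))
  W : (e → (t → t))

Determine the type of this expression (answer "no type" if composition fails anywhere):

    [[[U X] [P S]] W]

(t → t)

[U X]: X is (s → ((t → (s → (e → e))) → e)), U is s; result ((t → (s → (e → e))) → e).
[P S]: S is (s → (t → (s → (e → e)))), P is s; result (t → (s → (e → e))).
[[U X] [P S]]: [U X] is ((t → (s → (e → e))) → e), [P S] is (t → (s → (e → e))); result e.
[[[U X] [P S]] W]: W is (e → (t → t)), [[U X] [P S]] is e; result (t → t).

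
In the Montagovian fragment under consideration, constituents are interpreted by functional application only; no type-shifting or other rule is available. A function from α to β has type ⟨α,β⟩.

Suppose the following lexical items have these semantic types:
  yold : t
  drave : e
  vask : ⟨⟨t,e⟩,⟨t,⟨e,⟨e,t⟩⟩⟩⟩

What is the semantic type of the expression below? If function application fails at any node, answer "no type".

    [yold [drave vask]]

[drave vask]: e with ⟨⟨t,e⟩,⟨t,⟨e,⟨e,t⟩⟩⟩⟩ — neither is a function whose domain matches the other; composition fails here.

no type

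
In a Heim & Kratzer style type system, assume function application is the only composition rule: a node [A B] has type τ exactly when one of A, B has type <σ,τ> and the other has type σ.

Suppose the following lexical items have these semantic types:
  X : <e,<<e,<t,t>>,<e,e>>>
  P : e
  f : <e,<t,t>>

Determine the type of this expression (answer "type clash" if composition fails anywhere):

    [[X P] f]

<e,e>

[X P]: <e,<<e,<t,t>>,<e,e>>> applied to e yields <<e,<t,t>>,<e,e>>.
[[X P] f]: <<e,<t,t>>,<e,e>> applied to <e,<t,t>> yields <e,e>.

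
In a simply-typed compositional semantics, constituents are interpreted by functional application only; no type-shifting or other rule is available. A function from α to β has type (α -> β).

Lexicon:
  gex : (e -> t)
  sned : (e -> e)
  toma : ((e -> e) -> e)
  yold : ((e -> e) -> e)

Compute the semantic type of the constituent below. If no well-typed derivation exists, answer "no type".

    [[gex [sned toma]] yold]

no type

At [sned toma], toma : ((e -> e) -> e) takes sned : (e -> e), giving e.
At [gex [sned toma]], gex : (e -> t) takes [sned toma] : e, giving t.
[[gex [sned toma]] yold]: t with ((e -> e) -> e) — neither is a function whose domain matches the other; composition fails here.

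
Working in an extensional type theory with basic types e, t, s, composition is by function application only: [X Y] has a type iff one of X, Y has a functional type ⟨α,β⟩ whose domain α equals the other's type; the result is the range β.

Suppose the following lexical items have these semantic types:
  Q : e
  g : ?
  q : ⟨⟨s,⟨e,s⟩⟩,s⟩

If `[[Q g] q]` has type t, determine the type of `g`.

⟨e,⟨⟨⟨s,⟨e,s⟩⟩,s⟩,t⟩⟩

At [[Q g] q] (required: t): q is ⟨⟨s,⟨e,s⟩⟩,s⟩, which is not a function with range t; hence [Q g] is the functor — type ⟨⟨⟨s,⟨e,s⟩⟩,s⟩,t⟩.
At [Q g] (required: ⟨⟨⟨s,⟨e,s⟩⟩,s⟩,t⟩): Q is e, which is not a function with range ⟨⟨⟨s,⟨e,s⟩⟩,s⟩,t⟩; hence g is the functor — type ⟨e,⟨⟨⟨s,⟨e,s⟩⟩,s⟩,t⟩⟩.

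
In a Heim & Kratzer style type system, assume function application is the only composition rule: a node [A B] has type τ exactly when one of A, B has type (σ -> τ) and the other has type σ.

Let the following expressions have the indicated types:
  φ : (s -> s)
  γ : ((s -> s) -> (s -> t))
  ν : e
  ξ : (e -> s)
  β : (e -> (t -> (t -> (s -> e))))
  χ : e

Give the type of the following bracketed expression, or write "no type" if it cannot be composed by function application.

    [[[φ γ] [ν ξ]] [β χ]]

(t -> (s -> e))

[φ γ] — γ of type ((s -> s) -> (s -> t)) combines with φ of type (s -> s): type (s -> t).
[ν ξ] — ξ of type (e -> s) combines with ν of type e: type s.
[[φ γ] [ν ξ]] — [φ γ] of type (s -> t) combines with [ν ξ] of type s: type t.
[β χ] — β of type (e -> (t -> (t -> (s -> e)))) combines with χ of type e: type (t -> (t -> (s -> e))).
[[[φ γ] [ν ξ]] [β χ]] — [β χ] of type (t -> (t -> (s -> e))) combines with [[φ γ] [ν ξ]] of type t: type (t -> (s -> e)).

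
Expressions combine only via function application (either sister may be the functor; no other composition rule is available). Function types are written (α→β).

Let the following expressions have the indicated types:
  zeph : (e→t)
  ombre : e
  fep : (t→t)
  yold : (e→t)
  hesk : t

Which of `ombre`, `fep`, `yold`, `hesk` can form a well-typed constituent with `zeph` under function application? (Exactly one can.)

ombre — combines: zeph : (e→t) takes ombre : e as argument, giving t.
fep : (t→t) — neither side's domain matches the other.
yold : (e→t) — neither side's domain matches the other.
hesk : t — neither side's domain matches the other.

ombre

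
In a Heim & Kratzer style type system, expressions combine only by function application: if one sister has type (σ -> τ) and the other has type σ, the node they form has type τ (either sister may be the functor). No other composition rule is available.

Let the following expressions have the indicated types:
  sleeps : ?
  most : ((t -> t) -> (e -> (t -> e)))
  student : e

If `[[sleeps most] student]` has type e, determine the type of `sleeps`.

At [[sleeps most] student] (required: e): student is e, which is not a function with range e; hence [sleeps most] is the functor — type (e -> e).
At [sleeps most] (required: (e -> e)): most is ((t -> t) -> (e -> (t -> e))), which is not a function with range (e -> e); hence sleeps is the functor — type (((t -> t) -> (e -> (t -> e))) -> (e -> e)).

(((t -> t) -> (e -> (t -> e))) -> (e -> e))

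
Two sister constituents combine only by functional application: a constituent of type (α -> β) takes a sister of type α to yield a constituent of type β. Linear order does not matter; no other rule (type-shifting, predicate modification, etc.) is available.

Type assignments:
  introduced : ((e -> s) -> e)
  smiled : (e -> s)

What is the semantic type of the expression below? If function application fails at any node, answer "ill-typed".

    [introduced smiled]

At [introduced smiled], introduced : ((e -> s) -> e) takes smiled : (e -> s), giving e.

e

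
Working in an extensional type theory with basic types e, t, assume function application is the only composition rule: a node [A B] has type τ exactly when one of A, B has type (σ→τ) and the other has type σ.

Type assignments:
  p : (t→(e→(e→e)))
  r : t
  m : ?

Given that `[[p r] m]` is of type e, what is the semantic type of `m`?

((e→(e→e))→e)

At [[p r] m] (required: e): [p r] is (e→(e→e)), which is not a function with range e; hence m is the functor — type ((e→(e→e))→e).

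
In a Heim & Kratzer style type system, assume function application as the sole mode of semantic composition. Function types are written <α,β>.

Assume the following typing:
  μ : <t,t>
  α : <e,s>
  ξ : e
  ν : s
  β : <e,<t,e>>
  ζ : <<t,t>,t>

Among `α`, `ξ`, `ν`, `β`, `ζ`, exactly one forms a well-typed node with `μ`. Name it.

α : <e,s> — no; μ wants t, and α wants e.
ξ : e — no; μ wants t, and ξ wants nothing (atomic).
ν : s — no; μ wants t, and ν wants nothing (atomic).
β : <e,<t,e>> — no; μ wants t, and β wants e.
ζ — combines: ζ : <<t,t>,t> takes μ : <t,t> as argument, giving t.

ζ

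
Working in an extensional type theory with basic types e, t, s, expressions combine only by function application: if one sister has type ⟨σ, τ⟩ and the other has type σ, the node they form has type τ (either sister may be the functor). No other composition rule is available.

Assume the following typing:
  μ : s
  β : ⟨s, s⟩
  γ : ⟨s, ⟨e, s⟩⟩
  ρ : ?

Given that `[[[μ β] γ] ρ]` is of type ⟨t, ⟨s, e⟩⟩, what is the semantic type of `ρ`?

For [[[μ β] γ] ρ] to have type ⟨t, ⟨s, e⟩⟩ with [[μ β] γ] of type ⟨e, s⟩, ρ must be the function: ρ : ⟨⟨e, s⟩, ⟨t, ⟨s, e⟩⟩⟩.

⟨⟨e, s⟩, ⟨t, ⟨s, e⟩⟩⟩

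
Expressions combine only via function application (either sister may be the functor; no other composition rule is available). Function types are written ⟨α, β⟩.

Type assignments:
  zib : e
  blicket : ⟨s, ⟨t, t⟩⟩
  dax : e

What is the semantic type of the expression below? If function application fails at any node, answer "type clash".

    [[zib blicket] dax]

[zib blicket]: e with ⟨s, ⟨t, t⟩⟩ — neither is a function whose domain matches the other; composition fails here.

type clash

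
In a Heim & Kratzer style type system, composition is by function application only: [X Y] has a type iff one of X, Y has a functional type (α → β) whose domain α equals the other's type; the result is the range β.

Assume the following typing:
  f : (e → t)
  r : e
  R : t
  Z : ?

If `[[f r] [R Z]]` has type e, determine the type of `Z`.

(t → (t → e))

At [[f r] [R Z]] (required: e): [f r] is t, which is not a function with range e; hence [R Z] is the functor — type (t → e).
At [R Z] (required: (t → e)): R is t, which is not a function with range (t → e); hence Z is the functor — type (t → (t → e)).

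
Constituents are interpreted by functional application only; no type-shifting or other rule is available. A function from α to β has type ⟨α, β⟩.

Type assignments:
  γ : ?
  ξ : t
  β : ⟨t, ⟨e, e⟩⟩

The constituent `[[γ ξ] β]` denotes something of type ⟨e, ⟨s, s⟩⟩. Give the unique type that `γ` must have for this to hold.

At [[γ ξ] β] (required: ⟨e, ⟨s, s⟩⟩): β is ⟨t, ⟨e, e⟩⟩, which is not a function with range ⟨e, ⟨s, s⟩⟩; hence [γ ξ] is the functor — type ⟨⟨t, ⟨e, e⟩⟩, ⟨e, ⟨s, s⟩⟩⟩.
At [γ ξ] (required: ⟨⟨t, ⟨e, e⟩⟩, ⟨e, ⟨s, s⟩⟩⟩): ξ is t, which is not a function with range ⟨⟨t, ⟨e, e⟩⟩, ⟨e, ⟨s, s⟩⟩⟩; hence γ is the functor — type ⟨t, ⟨⟨t, ⟨e, e⟩⟩, ⟨e, ⟨s, s⟩⟩⟩⟩.

⟨t, ⟨⟨t, ⟨e, e⟩⟩, ⟨e, ⟨s, s⟩⟩⟩⟩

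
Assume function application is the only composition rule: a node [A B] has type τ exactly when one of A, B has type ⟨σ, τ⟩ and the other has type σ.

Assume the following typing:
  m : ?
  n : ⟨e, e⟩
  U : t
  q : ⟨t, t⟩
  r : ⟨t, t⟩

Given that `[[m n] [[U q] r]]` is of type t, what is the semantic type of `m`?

⟨⟨e, e⟩, ⟨t, t⟩⟩

[[m n] [[U q] r]] must have type t. The sister [[U q] r] has type t; that is not a function onto t, so [m n] must be the functor, of type ⟨t, t⟩.
[m n] must have type ⟨t, t⟩. The sister n has type ⟨e, e⟩; that is not a function onto ⟨t, t⟩, so m must be the functor, of type ⟨⟨e, e⟩, ⟨t, t⟩⟩.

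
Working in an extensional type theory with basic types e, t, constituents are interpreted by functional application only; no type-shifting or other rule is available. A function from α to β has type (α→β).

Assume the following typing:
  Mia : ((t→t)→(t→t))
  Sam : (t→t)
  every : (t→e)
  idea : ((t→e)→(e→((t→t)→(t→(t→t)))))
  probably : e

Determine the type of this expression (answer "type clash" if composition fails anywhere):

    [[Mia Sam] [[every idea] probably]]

At [Mia Sam], Mia : ((t→t)→(t→t)) takes Sam : (t→t), giving (t→t).
At [every idea], idea : ((t→e)→(e→((t→t)→(t→(t→t))))) takes every : (t→e), giving (e→((t→t)→(t→(t→t)))).
At [[every idea] probably], [every idea] : (e→((t→t)→(t→(t→t)))) takes probably : e, giving ((t→t)→(t→(t→t))).
At [[Mia Sam] [[every idea] probably]], [[every idea] probably] : ((t→t)→(t→(t→t))) takes [Mia Sam] : (t→t), giving (t→(t→t)).

(t→(t→t))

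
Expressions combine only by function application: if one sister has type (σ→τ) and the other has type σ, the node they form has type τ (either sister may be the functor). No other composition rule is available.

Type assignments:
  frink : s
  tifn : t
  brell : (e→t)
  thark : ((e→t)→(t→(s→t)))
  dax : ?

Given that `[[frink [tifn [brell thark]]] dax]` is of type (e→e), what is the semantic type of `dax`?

[[frink [tifn [brell thark]]] dax] is required to be (e→e). [frink [tifn [brell thark]]] : t cannot yield (e→e) as functor, so dax : (t→(e→e)).

(t→(e→e))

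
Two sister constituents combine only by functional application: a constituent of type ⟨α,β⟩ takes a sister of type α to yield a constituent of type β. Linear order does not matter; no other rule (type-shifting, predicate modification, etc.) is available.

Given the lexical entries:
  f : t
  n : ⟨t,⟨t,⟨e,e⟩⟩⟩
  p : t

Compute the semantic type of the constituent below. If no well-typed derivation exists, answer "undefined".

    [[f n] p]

[f n]: functor n : ⟨t,⟨t,⟨e,e⟩⟩⟩, argument f : t; result ⟨t,⟨e,e⟩⟩.
[[f n] p]: functor [f n] : ⟨t,⟨e,e⟩⟩, argument p : t; result ⟨e,e⟩.

⟨e,e⟩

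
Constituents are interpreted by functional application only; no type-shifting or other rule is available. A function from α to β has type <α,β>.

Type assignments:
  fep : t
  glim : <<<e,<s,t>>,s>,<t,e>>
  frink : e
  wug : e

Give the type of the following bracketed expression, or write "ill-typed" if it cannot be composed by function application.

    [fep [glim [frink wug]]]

At [frink wug]: neither e nor e can take the other as argument; the node is ill-typed.

ill-typed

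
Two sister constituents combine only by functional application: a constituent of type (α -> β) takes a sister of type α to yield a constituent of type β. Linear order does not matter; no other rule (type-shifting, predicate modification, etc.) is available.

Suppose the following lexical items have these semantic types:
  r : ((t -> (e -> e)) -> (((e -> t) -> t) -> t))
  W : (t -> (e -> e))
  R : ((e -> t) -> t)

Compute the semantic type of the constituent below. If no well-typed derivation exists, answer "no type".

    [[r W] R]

[r W]: r is ((t -> (e -> e)) -> (((e -> t) -> t) -> t)), W is (t -> (e -> e)); result (((e -> t) -> t) -> t).
[[r W] R]: [r W] is (((e -> t) -> t) -> t), R is ((e -> t) -> t); result t.

t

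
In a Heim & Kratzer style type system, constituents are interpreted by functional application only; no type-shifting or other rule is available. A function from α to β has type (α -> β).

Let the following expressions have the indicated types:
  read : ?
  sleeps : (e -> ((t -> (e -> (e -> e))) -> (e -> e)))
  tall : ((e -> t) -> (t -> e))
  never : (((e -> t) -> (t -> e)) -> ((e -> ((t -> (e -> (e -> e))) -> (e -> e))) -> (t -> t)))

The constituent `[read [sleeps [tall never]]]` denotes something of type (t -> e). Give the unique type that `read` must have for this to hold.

For [read [sleeps [tall never]]] to have type (t -> e) with [sleeps [tall never]] of type (t -> t), read must be the function: read : ((t -> t) -> (t -> e)).

((t -> t) -> (t -> e))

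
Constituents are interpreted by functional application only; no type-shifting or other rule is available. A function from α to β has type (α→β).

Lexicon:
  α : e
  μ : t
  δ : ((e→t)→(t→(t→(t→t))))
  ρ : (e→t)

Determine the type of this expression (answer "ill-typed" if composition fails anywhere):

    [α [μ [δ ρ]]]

[δ ρ]: functor δ : ((e→t)→(t→(t→(t→t)))), argument ρ : (e→t); result (t→(t→(t→t))).
[μ [δ ρ]]: functor [δ ρ] : (t→(t→(t→t))), argument μ : t; result (t→(t→t)).
[α [μ [δ ρ]]]: e with (t→(t→t)) — neither is a function whose domain matches the other; composition fails here.

ill-typed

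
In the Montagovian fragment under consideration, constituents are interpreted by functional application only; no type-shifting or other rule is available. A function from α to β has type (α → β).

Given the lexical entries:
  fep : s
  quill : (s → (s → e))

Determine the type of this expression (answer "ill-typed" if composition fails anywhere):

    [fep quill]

[fep quill]: quill is (s → (s → e)), fep is s; result (s → e).

(s → e)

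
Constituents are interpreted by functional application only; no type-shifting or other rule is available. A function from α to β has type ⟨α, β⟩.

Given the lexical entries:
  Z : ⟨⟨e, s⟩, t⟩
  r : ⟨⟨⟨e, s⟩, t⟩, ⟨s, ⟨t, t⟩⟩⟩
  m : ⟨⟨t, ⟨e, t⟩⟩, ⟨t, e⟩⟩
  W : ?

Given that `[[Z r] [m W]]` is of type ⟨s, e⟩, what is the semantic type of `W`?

⟨⟨⟨t, ⟨e, t⟩⟩, ⟨t, e⟩⟩, ⟨⟨s, ⟨t, t⟩⟩, ⟨s, e⟩⟩⟩

For [[Z r] [m W]] to have type ⟨s, e⟩ with [Z r] of type ⟨s, ⟨t, t⟩⟩, [m W] must be the function: [m W] : ⟨⟨s, ⟨t, t⟩⟩, ⟨s, e⟩⟩.
For [m W] to have type ⟨⟨s, ⟨t, t⟩⟩, ⟨s, e⟩⟩ with m of type ⟨⟨t, ⟨e, t⟩⟩, ⟨t, e⟩⟩, W must be the function: W : ⟨⟨⟨t, ⟨e, t⟩⟩, ⟨t, e⟩⟩, ⟨⟨s, ⟨t, t⟩⟩, ⟨s, e⟩⟩⟩.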